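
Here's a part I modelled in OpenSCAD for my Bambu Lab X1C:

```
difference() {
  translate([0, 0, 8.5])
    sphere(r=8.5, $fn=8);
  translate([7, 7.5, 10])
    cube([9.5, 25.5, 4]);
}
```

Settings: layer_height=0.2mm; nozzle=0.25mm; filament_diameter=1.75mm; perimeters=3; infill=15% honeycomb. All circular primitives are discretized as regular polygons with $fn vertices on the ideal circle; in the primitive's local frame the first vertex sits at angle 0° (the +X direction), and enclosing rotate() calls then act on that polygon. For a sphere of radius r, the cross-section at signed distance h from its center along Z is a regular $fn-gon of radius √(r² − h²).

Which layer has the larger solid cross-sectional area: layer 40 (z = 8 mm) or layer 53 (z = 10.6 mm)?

layer 40 (z = 8 mm)

Layer 40 (z = 8): the sphere: section is a regular 8-gon, circumradius = √(r²−h²) = √(8.5²−0.5²) = 8.485 (area = (8/2)·8.485²·sin(360°/8) = 203.65 mm²); the cube at (7, 7.5) is absent (z outside [10, 14]); Subtracting the remaining from the first: none of the subtracted shapes is present at this height, so the r=8.5 sphere is unchanged — area = 203.65 mm². So its area = 203.65 mm². Layer 53 (z = 10.6): the r=8.5 sphere contributes a regular 8-gon of circumradius √(8.5²−2.1²) = 8.237 (area = (8/2)·8.237²·sin(360°/8) = 191.88 mm²); the cube at (7, 7.5) (footprint 9.5×25.5) is included at this height (area 242.25 mm²); Taking the first minus the rest: starting from the r=8.5 sphere (191.88 mm²), the 9.5×25.5 cube at (7, 7.5) misses the remaining region (no effect) — area = 191.88 mm². So its area = 191.88 mm². Layer 40 is larger (203.65 vs 191.88 mm²).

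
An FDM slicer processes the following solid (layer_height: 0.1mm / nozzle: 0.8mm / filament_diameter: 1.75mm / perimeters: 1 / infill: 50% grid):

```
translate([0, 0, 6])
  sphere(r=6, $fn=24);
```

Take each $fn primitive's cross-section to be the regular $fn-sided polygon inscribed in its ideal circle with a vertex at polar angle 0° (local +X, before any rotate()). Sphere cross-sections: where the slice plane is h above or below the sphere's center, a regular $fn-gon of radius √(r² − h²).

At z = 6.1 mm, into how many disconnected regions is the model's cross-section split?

At z = 6.1 mm: the sphere: section is a regular 24-gon, circumradius = √(r²−h²) = √(6²−0.1²) = 5.999. The result has 1 disconnected region.

1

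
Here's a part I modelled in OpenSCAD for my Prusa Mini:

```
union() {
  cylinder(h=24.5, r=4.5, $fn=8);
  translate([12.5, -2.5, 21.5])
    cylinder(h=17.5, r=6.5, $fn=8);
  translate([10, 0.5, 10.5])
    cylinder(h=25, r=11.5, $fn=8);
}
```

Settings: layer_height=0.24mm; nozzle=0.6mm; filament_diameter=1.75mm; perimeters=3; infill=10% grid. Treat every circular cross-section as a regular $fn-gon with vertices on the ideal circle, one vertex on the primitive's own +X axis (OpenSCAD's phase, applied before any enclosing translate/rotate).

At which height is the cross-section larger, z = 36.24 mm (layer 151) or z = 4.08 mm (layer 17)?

layer 151 (z = 36.24 mm)

Layer 151 (z = 36.24): the cylinder is not intersected at this z (z outside [0, 24.5]); the cylinder at (12.5, -2.5): section is a regular 8-gon, circumradius r=6.5 (area = (8/2)·6.500²·sin(360°/8) = 119.50 mm²); the cylinder at (10, 0.5) does not reach this height (z outside [10.5, 35.5]); Merging all regions: only the r=6.5 cylinder at (12.5, -2.5) is present, so the union is just that shape — area = 119.50 mm². So its area = 119.50 mm². Layer 17 (z = 4.08): the r=4.5 cylinder contributes a regular 8-gon of circumradius 4.5 (area = (8/2)·4.500²·sin(360°/8) = 57.28 mm²); the cylinder at (12.5, -2.5) is not intersected at this z (z outside [21.5, 39]); the cylinder at (10, 0.5) is absent (z outside [10.5, 35.5]); Taking the union: only the r=4.5 cylinder is present, so the union is just that shape — area = 57.28 mm². So its area = 57.28 mm². Layer 151 is larger (119.50 vs 57.28 mm²).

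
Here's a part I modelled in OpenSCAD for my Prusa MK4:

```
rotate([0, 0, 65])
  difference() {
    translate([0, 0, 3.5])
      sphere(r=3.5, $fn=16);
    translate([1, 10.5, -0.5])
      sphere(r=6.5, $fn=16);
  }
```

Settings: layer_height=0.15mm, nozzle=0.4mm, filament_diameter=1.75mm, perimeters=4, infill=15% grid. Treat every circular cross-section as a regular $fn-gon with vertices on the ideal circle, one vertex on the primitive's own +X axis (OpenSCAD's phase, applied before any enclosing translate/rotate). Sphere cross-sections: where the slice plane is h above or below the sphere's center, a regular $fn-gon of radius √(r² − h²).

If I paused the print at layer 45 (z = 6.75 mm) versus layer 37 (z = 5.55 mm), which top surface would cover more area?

Layer 45 (z = 6.75): the r=3.5 sphere contributes a regular 16-gon of circumradius √(3.5²−3.25²) = 1.299 (area = (16/2)·1.299²·sin(360°/16) = 5.17 mm²); the sphere at (1, 10.5) does not reach this height (|z−center|=7.250 > r=6.5); After the difference (first − rest): none of the subtracted shapes is present at this height, so the r=3.5 sphere is unchanged — area = 5.17 mm²; (rotated 65° about Z; rotation is an isometry so areas/perimeters/island counts are preserved). So its area = 5.17 mm². Layer 37 (z = 5.55): the r=3.5 sphere slices to a regular 16-gon of circumradius 2.837 (√(r²−h²) with h=2.05 from center) (area = (16/2)·2.837²·sin(360°/16) = 24.64 mm²); the r=6.5 sphere at (1, 10.5) slices to a regular 16-gon of circumradius 2.376 (√(r²−h²) with h=6.05 from center) (area = (16/2)·2.376²·sin(360°/16) = 17.29 mm²); Subtracting the remaining from the first: starting from the r=3.5 sphere (24.64 mm²), the r=6.5 sphere at (1, 10.5) misses the remaining region (no effect) — area = 24.64 mm²; (rotated 65° about Z; rotation is an isometry so areas/perimeters/island counts are preserved). So its area = 24.64 mm². Layer 37 is larger (24.64 vs 5.17 mm²).

layer 37 (z = 5.55 mm)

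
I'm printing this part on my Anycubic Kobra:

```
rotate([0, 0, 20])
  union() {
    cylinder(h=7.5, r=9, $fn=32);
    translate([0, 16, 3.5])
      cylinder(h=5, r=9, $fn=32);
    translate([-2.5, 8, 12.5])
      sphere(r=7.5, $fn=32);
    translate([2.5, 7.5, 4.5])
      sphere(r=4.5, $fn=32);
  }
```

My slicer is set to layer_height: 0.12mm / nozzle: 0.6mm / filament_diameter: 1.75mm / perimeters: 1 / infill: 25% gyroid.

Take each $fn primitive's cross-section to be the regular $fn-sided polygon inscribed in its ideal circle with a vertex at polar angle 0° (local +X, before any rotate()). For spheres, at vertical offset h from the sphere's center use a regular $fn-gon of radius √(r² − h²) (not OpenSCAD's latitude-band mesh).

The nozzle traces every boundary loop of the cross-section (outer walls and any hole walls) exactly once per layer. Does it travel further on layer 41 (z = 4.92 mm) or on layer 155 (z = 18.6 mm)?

Layer 41 (z = 4.92): the r=9 cylinder gives a regular 32-gon of circumradius 9 (constant along its height) (perimeter = 2·32·9.000·sin(180°/32) = 56.46 mm); the r=9 cylinder at (0, 16) gives a regular 32-gon of circumradius 9 (constant along its height) (perimeter = 2·32·9.000·sin(180°/32) = 56.46 mm); the sphere at (-2.5, 8) is not intersected at this z (|z−center|=7.580 > r=7.5); the sphere at (2.5, 7.5): section is a regular 32-gon, circumradius = √(r²−h²) = √(4.5²−0.42²) = 4.480 (perimeter = 2·32·4.480·sin(180°/32) = 28.11 mm); Merging all regions: the regions partially overlap (shared area 68.24 mm²), so the edge portions inside another operand are dropped and the merged outline is re-measured after clipping — boundary = 93.69 mm; (rotated 20° about Z; rotation is an isometry so areas/perimeters/island counts are preserved). So its perimeter = 93.69 mm. Layer 155 (z = 18.6): the cylinder is not intersected at this z (z outside [0, 7.5]); the cylinder at (0, 16) is absent (z outside [3.5, 8.5]); the r=7.5 sphere at (-2.5, 8) contributes a regular 32-gon of circumradius √(7.5²−6.1²) = 4.363 (perimeter = 2·32·4.363·sin(180°/32) = 27.37 mm); the sphere at (2.5, 7.5) is not intersected at this z (|z−center|=14.100 > r=4.5); Combining (union): only the r=7.5 sphere at (-2.5, 8) is present, so the union is just that shape — boundary = 27.37 mm; (whole slice rotated 20° about Z — lengths, areas and connectivity unchanged). So its perimeter = 27.37 mm. Layer 41 is larger (93.69 vs 27.37 mm).

layer 41 (z = 4.92 mm)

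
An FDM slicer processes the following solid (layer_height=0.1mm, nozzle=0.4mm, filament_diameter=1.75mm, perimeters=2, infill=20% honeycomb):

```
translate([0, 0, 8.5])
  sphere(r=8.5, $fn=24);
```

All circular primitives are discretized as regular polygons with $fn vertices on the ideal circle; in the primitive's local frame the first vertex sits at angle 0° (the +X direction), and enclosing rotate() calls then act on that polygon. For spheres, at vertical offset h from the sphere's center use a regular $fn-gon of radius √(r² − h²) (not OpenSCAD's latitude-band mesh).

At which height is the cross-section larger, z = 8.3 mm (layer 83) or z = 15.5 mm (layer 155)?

layer 83 (z = 8.3 mm)

Layer 83 (z = 8.3): the r=8.5 sphere slices to a regular 24-gon of circumradius 8.498 (√(r²−h²) with h=0.2 from center) (area = (24/2)·8.498²·sin(360°/24) = 224.27 mm²). So its area = 224.27 mm². Layer 155 (z = 15.5): the r=8.5 sphere slices to a regular 24-gon of circumradius 4.822 (√(r²−h²) with h=7 from center) (area = (24/2)·4.822²·sin(360°/24) = 72.21 mm²). So its area = 72.21 mm². Layer 83 is larger (224.27 vs 72.21 mm²).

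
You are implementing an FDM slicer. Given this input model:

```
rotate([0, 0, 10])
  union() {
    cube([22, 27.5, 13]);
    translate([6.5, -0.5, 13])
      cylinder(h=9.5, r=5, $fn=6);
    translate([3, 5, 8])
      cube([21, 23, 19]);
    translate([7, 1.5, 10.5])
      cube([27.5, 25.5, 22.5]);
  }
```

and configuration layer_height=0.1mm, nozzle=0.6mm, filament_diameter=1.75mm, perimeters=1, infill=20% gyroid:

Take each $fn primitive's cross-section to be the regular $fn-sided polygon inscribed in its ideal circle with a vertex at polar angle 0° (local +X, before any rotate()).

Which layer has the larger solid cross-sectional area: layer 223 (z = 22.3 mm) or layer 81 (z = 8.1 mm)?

Layer 223 (z = 22.3): the cube is not intersected at this z (z outside [0, 13]); the cylinder at (6.5, -0.5): section is a regular 6-gon, circumradius r=5 (area = (6/2)·5.000²·sin(360°/6) = 64.95 mm²); the 21×23 cube at (3, 5) contributes its full rectangle (area 483.00 mm²); the 27.5×25.5 cube at (7, 1.5) contributes its full rectangle (area 701.25 mm²); Combining (union): the regions partially overlap — summed areas 1249.20 mm² minus the doubly-counted overlap 380.23 mm² gives 868.97 mm² — area = 868.97 mm²; (whole slice rotated 10° about Z — lengths, areas and connectivity unchanged). So its area = 868.97 mm². Layer 81 (z = 8.1): the cube is present — its section is the full 22×27.5 rectangle (area 605.00 mm²); the cylinder at (6.5, -0.5) is absent (z outside [13, 22.5]); the 21×23 cube at (3, 5) contributes its full rectangle (area 483.00 mm²); the cube at (7, 1.5) is absent (z outside [10.5, 33]); Combining (union): the regions partially overlap — summed areas 1088.00 mm² minus the doubly-counted overlap 427.50 mm² gives 660.50 mm² — area = 660.50 mm²; (whole slice rotated 10° about Z — lengths, areas and connectivity unchanged). So its area = 660.50 mm². Layer 223 is larger (868.97 vs 660.50 mm²).

layer 223 (z = 22.3 mm)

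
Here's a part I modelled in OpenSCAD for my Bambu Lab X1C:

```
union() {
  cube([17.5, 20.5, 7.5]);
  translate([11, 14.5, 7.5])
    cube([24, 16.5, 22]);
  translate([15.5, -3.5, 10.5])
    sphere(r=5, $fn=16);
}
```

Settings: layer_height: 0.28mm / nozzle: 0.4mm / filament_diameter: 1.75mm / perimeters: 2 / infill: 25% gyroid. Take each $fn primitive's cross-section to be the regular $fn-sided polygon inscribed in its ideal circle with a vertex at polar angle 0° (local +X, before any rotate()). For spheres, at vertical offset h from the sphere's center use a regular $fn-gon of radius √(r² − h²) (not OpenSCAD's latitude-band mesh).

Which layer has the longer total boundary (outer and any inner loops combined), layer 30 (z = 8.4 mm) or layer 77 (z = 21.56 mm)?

Layer 30 (z = 8.4): the cube does not reach this height (z outside [0, 7.5]); the cube at (11, 14.5) is present — its section is the full 24×16.5 rectangle (perimeter 81.00 mm); the r=5 sphere at (15.5, -3.5) slices to a regular 16-gon of circumradius 4.538 (√(r²−h²) with h=2.1 from center) (perimeter = 2·16·4.538·sin(180°/16) = 28.33 mm); Taking the union: the 2 present regions are separate (no shared area or edge), so areas and boundary lengths simply add and each stays a separate island — boundary = 109.33 mm. So its perimeter = 109.33 mm. Layer 77 (z = 21.56): the cube is not intersected at this z (z outside [0, 7.5]); the cube at (11, 14.5) is present — its section is the full 24×16.5 rectangle (perimeter 81.00 mm); the sphere at (15.5, -3.5) is absent (|z−center|=11.060 > r=5); Merging all regions: only the 24×16.5 cube at (11, 14.5) is present, so the union is just that shape — boundary = 81.00 mm. So its perimeter = 81.00 mm. Layer 30 is larger (109.33 vs 81.00 mm).

layer 30 (z = 8.4 mm)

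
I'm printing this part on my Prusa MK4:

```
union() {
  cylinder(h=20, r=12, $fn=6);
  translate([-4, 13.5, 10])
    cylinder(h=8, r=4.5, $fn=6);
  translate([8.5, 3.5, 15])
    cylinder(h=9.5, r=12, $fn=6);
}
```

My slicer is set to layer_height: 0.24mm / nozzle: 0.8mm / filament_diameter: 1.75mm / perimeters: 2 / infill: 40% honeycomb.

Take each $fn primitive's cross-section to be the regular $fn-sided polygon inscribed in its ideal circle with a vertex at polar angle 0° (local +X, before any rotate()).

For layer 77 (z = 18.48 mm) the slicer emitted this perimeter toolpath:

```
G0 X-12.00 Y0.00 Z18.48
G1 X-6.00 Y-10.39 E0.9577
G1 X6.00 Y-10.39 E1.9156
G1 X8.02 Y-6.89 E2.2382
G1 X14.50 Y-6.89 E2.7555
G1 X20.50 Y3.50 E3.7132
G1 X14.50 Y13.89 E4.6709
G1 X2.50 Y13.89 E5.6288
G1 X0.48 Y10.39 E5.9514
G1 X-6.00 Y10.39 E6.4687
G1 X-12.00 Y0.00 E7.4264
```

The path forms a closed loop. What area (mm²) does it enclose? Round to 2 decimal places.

Apply the shoelace formula to the sequence of (X, Y) vertices; enclosed area = 569.99 mm².

569.99 mm²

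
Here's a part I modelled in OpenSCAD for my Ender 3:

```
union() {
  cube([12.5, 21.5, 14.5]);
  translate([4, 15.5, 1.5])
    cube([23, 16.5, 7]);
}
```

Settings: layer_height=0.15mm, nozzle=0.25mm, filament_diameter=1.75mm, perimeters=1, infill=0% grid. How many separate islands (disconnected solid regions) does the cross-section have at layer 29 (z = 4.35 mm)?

1

At z = 4.35 mm: the cube is present — its section is the full 12.5×21.5 rectangle; the 23×16.5 cube at (4, 15.5) contributes its full rectangle; Taking the union: the regions partially overlap (shared area 51.00 mm²), so overlapping operands fuse into one piece — 1 connected region. Overall, the cross-section is a single solid region. Island count = 1.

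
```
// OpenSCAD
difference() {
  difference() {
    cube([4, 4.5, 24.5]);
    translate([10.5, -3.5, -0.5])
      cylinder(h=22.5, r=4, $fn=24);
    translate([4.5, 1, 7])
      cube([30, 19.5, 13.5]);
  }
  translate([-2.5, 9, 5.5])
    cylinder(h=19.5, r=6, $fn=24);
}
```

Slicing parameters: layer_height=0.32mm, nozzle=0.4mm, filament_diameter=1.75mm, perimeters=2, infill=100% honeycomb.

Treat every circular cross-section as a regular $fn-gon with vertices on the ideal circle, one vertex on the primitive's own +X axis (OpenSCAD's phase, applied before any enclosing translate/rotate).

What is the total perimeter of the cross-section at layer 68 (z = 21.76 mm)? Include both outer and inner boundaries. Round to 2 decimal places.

At z = 21.76 mm: the cube (footprint 4×4.5) is included at this height (perimeter 17.00 mm); the r=4 cylinder at (10.5, -3.5) gives a regular 24-gon of circumradius 4 (constant along its height) (perimeter = 2·24·4.000·sin(180°/24) = 25.06 mm); the cube at (4.5, 1) is absent (z outside [7, 20.5]); After the difference (first − rest): starting from the 4×4.5 cube, the r=4 cylinder at (10.5, -3.5) misses the remaining region (no effect) — boundary = 17.00 mm; the cylinder at (-2.5, 9): section is a regular 24-gon, circumradius r=6 (perimeter = 2·24·6.000·sin(180°/24) = 37.59 mm); Subtracting the remaining from the first: starting from the result so far, the r=6 cylinder at (-2.5, 9) partially overlaps it — only the 0.72 mm² overlap (of its 111.81 mm²) is removed, clipping the outline — boundary = 16.37 mm. Overall, the cross-section is a single solid region. Total boundary length (outer) = 16.37 mm.

16.37 mm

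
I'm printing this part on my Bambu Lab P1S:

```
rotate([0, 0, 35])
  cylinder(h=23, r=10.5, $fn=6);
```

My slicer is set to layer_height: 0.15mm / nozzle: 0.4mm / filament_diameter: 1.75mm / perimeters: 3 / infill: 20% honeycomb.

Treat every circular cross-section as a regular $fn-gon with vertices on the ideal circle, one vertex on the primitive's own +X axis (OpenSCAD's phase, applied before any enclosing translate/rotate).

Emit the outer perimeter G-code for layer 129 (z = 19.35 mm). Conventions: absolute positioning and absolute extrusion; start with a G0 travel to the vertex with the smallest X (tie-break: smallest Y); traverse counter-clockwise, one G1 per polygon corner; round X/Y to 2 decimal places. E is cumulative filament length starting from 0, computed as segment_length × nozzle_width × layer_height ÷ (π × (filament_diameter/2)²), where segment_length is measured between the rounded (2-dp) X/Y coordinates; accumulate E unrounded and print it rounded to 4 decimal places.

At z = 19.35 mm: the cylinder: section is a regular 6-gon, circumradius r=10.5; (whole slice rotated 35° about Z — lengths, areas and connectivity unchanged). The outline is a single polygon with 6 vertices. Extrusion per mm of travel: 0.4 × 0.15 / (π × 0.875²) = 0.024945. Accumulating E over each segment gives final E = 1.5717.

G0 X-9.52 Y4.44 Z19.35
G1 X-8.60 Y-6.02 E0.2619
G1 X0.92 Y-10.46 E0.5240
G1 X9.52 Y-4.44 E0.7858
G1 X8.60 Y6.02 E1.0478
G1 X-0.92 Y10.46 E1.3098
G1 X-9.52 Y4.44 E1.5717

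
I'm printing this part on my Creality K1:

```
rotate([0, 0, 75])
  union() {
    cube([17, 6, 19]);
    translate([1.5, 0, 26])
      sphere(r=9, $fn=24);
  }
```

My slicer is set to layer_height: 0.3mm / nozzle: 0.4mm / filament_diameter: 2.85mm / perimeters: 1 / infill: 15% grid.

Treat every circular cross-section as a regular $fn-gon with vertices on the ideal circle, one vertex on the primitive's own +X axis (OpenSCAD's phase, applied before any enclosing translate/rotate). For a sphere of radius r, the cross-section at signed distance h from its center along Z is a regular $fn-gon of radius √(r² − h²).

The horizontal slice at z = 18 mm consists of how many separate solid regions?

1

At z = 18 mm: the 17×6 cube contributes its full rectangle; the r=9 sphere at (1.5, 0) contributes a regular 24-gon of circumradius √(9²−8²) = 4.123; Merging all regions: the regions partially overlap (shared area 19.21 mm²), so overlapping operands fuse into one piece — 1 connected region; (whole slice rotated 75° about Z — lengths, areas and connectivity unchanged). The result has 1 disconnected region.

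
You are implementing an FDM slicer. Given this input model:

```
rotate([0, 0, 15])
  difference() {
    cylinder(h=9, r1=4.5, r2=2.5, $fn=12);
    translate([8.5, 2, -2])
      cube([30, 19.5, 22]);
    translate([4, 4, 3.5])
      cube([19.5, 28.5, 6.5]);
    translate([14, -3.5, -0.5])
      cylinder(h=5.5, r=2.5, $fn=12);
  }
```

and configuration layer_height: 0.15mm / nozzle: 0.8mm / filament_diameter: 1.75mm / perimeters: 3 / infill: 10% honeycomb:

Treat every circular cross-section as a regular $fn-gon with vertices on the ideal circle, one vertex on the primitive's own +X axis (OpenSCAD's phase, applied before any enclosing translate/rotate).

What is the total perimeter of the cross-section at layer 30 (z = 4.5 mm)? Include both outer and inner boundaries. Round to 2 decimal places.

At z = 4.5 mm: the cone contributes a regular 12-gon of circumradius 3.500 (interpolated between r1=4.5 and r2=2.5 at t=0.500) (perimeter = 2·12·3.500·sin(180°/12) = 21.74 mm); the cube at (8.5, 2) is present — its section is the full 30×19.5 rectangle (perimeter 99.00 mm); the cube at (4, 4) (footprint 19.5×28.5) is included at this height (perimeter 96.00 mm); the r=2.5 cylinder at (14, -3.5) gives a regular 12-gon of circumradius 2.5 (constant along its height) (perimeter = 2·12·2.500·sin(180°/12) = 15.53 mm); Taking the first minus the rest: starting from the cone, the 30×19.5 cube at (8.5, 2) misses the remaining region (no effect); the 19.5×28.5 cube at (4, 4) misses the remaining region (no effect); the r=2.5 cylinder at (14, -3.5) misses the remaining region (no effect) — boundary = 21.74 mm; (rotated 15° about Z; rotation is an isometry so areas/perimeters/island counts are preserved). Overall, the cross-section is a single solid region. Total boundary length (outer) = 21.74 mm.

21.74 mm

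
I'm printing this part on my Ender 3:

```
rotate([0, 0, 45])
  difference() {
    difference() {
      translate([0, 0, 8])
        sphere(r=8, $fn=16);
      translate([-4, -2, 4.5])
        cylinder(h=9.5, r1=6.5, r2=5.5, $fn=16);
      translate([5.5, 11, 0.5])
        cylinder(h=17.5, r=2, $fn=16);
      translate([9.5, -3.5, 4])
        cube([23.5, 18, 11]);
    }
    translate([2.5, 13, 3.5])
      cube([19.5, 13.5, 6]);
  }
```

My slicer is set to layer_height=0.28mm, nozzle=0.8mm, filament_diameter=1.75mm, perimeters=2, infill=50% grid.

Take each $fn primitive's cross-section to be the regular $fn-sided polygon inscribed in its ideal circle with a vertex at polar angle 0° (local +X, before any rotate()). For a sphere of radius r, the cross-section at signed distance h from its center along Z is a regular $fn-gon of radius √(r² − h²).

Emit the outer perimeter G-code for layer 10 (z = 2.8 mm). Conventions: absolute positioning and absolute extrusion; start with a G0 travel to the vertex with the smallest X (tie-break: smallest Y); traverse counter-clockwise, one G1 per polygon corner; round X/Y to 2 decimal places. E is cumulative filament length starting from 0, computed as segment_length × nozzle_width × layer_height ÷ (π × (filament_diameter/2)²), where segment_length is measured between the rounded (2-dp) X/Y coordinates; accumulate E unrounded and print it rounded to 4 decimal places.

G0 X-6.08 Y0.00 Z2.80
G1 X-5.62 Y-2.33 E0.2212
G1 X-4.30 Y-4.30 E0.4420
G1 X-2.33 Y-5.62 E0.6629
G1 X0.00 Y-6.08 E0.8840
G1 X2.33 Y-5.62 E1.1052
G1 X4.30 Y-4.30 E1.3261
G1 X5.62 Y-2.33 E1.5469
G1 X6.08 Y0.00 E1.7681
G1 X5.62 Y2.33 E1.9892
G1 X4.30 Y4.30 E2.2101
G1 X2.33 Y5.62 E2.4309
G1 X0.00 Y6.08 E2.6521
G1 X-2.33 Y5.62 E2.8733
G1 X-4.30 Y4.30 E3.0941
G1 X-5.62 Y2.33 E3.3150
G1 X-6.08 Y0.00 E3.5361

At z = 2.8 mm: the r=8 sphere slices to a regular 16-gon of circumradius 6.079 (√(r²−h²) with h=5.2 from center); the cone at (-4, -2) is not intersected at this z (z outside [4.5, 14]); the r=2 cylinder at (5.5, 11) contributes a regular 16-gon of circumradius 2; the cube at (9.5, -3.5) is absent (z outside [4, 15]); Taking the first minus the rest: starting from the r=8 sphere, the r=2 cylinder at (5.5, 11) misses the remaining region (no effect) — 1 connected region; the cube at (2.5, 13) does not reach this height (z outside [3.5, 9.5]); After the difference (first − rest): none of the subtracted shapes is present at this height, so the result so far is unchanged — 1 connected region; (rotated 45° about Z; rotation is an isometry so areas/perimeters/island counts are preserved). The outline is a single polygon with 16 vertices. Extrusion per mm of travel: 0.8 × 0.28 / (π × 0.875²) = 0.093128. Accumulating E over each segment gives final E = 3.5361.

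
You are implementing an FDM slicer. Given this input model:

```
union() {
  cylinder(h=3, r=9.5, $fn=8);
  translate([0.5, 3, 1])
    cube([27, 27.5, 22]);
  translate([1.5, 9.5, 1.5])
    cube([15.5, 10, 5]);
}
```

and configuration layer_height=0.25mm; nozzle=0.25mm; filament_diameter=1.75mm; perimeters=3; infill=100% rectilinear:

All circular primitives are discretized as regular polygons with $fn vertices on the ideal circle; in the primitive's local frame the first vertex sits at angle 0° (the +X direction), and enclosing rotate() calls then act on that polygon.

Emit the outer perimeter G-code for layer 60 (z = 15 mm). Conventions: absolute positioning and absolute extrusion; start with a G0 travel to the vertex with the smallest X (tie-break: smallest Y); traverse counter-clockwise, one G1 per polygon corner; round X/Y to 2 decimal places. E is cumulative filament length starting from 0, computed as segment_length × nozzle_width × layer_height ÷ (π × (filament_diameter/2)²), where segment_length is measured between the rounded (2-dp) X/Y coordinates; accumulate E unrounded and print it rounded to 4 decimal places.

G0 X0.50 Y3.00 Z15.00
G1 X27.50 Y3.00 E0.7016
G1 X27.50 Y30.50 E1.4162
G1 X0.50 Y30.50 E2.1177
G1 X0.50 Y3.00 E2.8323

At z = 15 mm: the cylinder does not reach this height (z outside [0, 3]); the 27×27.5 cube at (0.5, 3) contributes its full rectangle; the cube at (1.5, 9.5) is not intersected at this z (z outside [1.5, 6.5]); Combining (union): only the 27×27.5 cube at (0.5, 3) is present, so the union is just that shape — 1 connected region. The outline is a single polygon with 4 vertices. Extrusion per mm of travel: 0.25 × 0.25 / (π × 0.875²) = 0.025984. Accumulating E over each segment gives final E = 2.8323.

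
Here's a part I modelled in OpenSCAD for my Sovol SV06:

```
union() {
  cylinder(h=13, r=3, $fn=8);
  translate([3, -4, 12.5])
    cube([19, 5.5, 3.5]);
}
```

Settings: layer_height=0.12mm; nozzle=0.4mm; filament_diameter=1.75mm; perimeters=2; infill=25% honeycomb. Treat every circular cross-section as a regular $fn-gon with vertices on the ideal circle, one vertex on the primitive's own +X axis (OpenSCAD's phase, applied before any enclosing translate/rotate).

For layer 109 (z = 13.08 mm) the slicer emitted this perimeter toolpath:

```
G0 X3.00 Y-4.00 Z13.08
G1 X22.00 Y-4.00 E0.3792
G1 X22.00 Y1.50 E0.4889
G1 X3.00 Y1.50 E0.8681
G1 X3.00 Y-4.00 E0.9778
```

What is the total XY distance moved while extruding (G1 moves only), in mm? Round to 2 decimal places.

49.00 mm

Sum the Euclidean lengths of each G1 segment: total = 49.00 mm.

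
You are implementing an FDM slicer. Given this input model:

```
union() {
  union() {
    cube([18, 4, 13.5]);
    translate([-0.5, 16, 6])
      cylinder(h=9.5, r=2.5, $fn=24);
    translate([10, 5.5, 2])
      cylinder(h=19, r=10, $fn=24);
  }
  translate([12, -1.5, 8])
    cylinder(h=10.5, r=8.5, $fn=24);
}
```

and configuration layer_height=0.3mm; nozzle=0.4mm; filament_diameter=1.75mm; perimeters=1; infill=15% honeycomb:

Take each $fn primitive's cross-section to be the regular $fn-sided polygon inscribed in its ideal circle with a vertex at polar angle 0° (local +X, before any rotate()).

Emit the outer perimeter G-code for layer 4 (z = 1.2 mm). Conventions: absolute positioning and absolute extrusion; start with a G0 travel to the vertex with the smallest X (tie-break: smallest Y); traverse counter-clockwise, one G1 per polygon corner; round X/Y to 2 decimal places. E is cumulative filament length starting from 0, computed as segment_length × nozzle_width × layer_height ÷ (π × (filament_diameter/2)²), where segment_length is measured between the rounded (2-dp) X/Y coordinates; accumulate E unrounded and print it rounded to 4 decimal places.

G0 X0.00 Y0.00 Z1.20
G1 X18.00 Y0.00 E0.8980
G1 X18.00 Y4.00 E1.0976
G1 X0.00 Y4.00 E1.9956
G1 X0.00 Y0.00 E2.1952

At z = 1.2 mm: the cube is present — its section is the full 18×4 rectangle; the cylinder at (-0.5, 16) is absent (z outside [6, 15.5]); the cylinder at (10, 5.5) is absent (z outside [2, 21]); Taking the union: only the 18×4 cube is present, so the union is just that shape — 1 connected region; the cylinder at (12, -1.5) is absent (z outside [8, 18.5]); Taking the union: only that combined region is present, so the union is just that shape — 1 connected region. The outline is a single polygon with 4 vertices. Extrusion per mm of travel: 0.4 × 0.3 / (π × 0.875²) = 0.049890. Accumulating E over each segment gives final E = 2.1952.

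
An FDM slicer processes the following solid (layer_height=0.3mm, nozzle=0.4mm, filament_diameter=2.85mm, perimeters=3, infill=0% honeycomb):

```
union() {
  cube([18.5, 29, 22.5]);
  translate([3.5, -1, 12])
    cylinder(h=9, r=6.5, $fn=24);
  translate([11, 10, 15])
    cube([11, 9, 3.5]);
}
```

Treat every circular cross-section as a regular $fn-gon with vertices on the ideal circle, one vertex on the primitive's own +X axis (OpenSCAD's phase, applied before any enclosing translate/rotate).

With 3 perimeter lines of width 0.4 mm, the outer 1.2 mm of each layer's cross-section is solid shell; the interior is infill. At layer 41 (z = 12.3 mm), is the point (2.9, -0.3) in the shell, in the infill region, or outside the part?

At z = 12.3 mm: the cube is present — its section is the full 18.5×29 rectangle; the cylinder at (3.5, -1): section is a regular 24-gon, circumradius r=6.5; the cube at (11, 10) does not reach this height (z outside [15, 18.5]); Combining (union): the regions partially overlap (shared area 44.34 mm²), so overlapping operands fuse into one piece — 1 connected region. Overall, the cross-section is a single solid region. The nearest boundary edge runs (-1.10, 3.60)→(0.00, 4.44); distance from the point to it = 5.52 mm. The point is inside the cross-section and 5.52 mm from the nearest boundary — more than the 1.2 mm shell width (3 × 0.4), so it's in the infill interior.

infill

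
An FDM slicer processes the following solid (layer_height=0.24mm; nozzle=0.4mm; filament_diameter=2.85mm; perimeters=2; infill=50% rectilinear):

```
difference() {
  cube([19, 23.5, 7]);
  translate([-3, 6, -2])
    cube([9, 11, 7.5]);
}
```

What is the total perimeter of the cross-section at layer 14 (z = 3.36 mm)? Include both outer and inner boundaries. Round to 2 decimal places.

At z = 3.36 mm: the cube is present — its section is the full 19×23.5 rectangle (perimeter 85.00 mm); the 9×11 cube at (-3, 6) contributes its full rectangle (perimeter 40.00 mm); Subtracting the remaining from the first: starting from the 19×23.5 cube, the 9×11 cube at (-3, 6) partially overlaps it — only the 66.00 mm² overlap (of its 99.00 mm²) is removed, clipping the outline — boundary = 97.00 mm. Overall, the cross-section is a single solid region. Total boundary length (outer) = 97.00 mm.

97.00 mm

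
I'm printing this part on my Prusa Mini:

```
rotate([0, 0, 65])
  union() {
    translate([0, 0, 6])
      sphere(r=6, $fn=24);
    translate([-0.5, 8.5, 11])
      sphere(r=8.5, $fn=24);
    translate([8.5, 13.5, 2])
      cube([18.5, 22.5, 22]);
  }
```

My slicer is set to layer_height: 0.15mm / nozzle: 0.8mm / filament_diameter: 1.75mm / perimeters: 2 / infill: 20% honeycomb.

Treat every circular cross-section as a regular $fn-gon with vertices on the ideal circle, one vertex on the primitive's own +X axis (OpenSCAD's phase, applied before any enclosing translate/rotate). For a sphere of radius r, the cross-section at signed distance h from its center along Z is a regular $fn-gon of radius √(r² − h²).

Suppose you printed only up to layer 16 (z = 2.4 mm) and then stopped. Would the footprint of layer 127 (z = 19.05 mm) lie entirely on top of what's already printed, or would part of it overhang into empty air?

Compare the two slices. At z = 2.4: the r=6 sphere slices to a regular 24-gon of circumradius 4.800 (√(r²−h²) with h=3.6 from center) (area = (24/2)·4.800²·sin(360°/24) = 71.56 mm²); the sphere at (-0.5, 8.5) is not intersected at this z (|z−center|=8.600 > r=8.5); the cube at (8.5, 13.5) is present — its section is the full 18.5×22.5 rectangle (area 416.25 mm²); Taking the union: the 2 present regions are separate (no shared area or edge), so areas and boundary lengths simply add and each stays a separate island — area = 487.81 mm²; (rotated 65° about Z; rotation is an isometry so areas/perimeters/island counts are preserved). At z = 19.05: the sphere is absent (|z−center|=13.050 > r=6); the r=8.5 sphere at (-0.5, 8.5) contributes a regular 24-gon of circumradius √(8.5²−8.05²) = 2.729 (area = (24/2)·2.729²·sin(360°/24) = 23.13 mm²); the cube at (8.5, 13.5) (footprint 18.5×22.5) is included at this height (area 416.25 mm²); Merging all regions: the 2 present regions are separate (no shared area or edge), so areas and boundary lengths simply add and each stays a separate island — area = 439.38 mm²; (rotated 65° about Z; rotation is an isometry so areas/perimeters/island counts are preserved). Checking containment: at z = 19.05 the cross-section extends beyond the z = 2.4 cross-section by about 23.13 mm².

part overhangs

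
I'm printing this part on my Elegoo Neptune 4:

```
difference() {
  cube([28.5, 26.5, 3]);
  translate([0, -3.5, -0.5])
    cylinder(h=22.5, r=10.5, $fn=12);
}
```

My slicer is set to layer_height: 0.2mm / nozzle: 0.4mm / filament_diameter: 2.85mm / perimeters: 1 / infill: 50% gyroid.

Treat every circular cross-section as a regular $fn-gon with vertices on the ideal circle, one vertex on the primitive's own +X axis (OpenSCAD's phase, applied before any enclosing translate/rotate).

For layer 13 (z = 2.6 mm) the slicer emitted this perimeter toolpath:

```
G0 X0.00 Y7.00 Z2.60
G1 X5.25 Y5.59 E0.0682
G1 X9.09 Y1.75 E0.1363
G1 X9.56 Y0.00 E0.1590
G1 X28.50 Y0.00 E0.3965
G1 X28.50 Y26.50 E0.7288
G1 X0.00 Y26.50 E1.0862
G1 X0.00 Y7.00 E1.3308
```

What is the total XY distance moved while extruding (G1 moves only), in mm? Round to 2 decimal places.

Sum the Euclidean lengths of each G1 segment: total = 106.12 mm.

106.12 mm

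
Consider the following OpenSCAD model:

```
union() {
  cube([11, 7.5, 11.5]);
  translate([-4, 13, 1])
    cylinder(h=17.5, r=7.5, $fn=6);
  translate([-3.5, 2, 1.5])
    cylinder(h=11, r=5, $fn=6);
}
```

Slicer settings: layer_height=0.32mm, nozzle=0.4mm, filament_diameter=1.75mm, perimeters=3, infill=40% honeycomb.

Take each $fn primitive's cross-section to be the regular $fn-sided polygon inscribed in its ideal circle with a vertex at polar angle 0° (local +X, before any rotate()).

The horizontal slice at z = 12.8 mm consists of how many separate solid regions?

At z = 12.8 mm: the cube is absent (z outside [0, 11.5]); the r=7.5 cylinder at (-4, 13) contributes a regular 6-gon of circumradius 7.5; the cylinder at (-3.5, 2) does not reach this height (z outside [1.5, 12.5]); Taking the union: only the r=7.5 cylinder at (-4, 13) is present, so the union is just that shape — 1 connected region. The result has 1 disconnected region.

1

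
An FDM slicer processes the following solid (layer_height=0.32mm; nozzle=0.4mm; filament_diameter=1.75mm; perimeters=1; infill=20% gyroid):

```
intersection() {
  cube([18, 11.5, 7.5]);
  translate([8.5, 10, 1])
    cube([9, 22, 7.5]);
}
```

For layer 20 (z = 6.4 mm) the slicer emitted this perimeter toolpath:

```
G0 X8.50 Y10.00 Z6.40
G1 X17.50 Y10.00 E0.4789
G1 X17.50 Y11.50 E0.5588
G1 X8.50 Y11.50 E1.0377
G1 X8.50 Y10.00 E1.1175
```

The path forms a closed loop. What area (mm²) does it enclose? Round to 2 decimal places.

13.50 mm²

Apply the shoelace formula to the sequence of (X, Y) vertices; enclosed area = 13.50 mm².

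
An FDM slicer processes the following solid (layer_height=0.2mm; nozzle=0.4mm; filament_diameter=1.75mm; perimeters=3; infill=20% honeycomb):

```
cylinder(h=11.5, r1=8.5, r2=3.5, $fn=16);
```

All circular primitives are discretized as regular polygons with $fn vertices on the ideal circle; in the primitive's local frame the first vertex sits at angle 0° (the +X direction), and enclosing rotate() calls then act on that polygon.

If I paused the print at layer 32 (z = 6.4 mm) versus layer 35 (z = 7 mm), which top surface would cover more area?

Layer 32 (z = 6.4): the cone: at t=0.557 of its height the radius interpolates to r₁+(r₂−r₁)t = 5.717, giving a regular 16-gon of that circumradius (area = (16/2)·5.717²·sin(360°/16) = 100.07 mm²). So its area = 100.07 mm². Layer 35 (z = 7): the cone: at t=0.609 of its height the radius interpolates to r₁+(r₂−r₁)t = 5.457, giving a regular 16-gon of that circumradius (area = (16/2)·5.457²·sin(360°/16) = 91.15 mm²). So its area = 91.15 mm². Layer 32 is larger (100.07 vs 91.15 mm²).

layer 32 (z = 6.4 mm)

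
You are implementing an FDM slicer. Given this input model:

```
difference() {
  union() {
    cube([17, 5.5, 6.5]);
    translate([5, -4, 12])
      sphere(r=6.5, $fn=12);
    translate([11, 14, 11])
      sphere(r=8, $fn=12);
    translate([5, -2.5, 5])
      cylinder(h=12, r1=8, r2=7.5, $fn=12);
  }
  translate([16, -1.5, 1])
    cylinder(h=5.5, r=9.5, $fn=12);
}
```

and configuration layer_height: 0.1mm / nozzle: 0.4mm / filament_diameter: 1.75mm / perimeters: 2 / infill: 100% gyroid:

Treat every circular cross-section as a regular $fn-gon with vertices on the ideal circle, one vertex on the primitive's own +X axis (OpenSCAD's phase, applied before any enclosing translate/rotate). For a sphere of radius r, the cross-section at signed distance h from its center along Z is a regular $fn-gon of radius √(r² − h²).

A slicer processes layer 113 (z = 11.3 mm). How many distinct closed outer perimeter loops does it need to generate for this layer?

At z = 11.3 mm: the cube is not intersected at this z (z outside [0, 6.5]); the sphere at (5, -4): section is a regular 12-gon, circumradius = √(r²−h²) = √(6.5²−0.7²) = 6.462; the sphere at (11, 14): section is a regular 12-gon, circumradius = √(r²−h²) = √(8²−0.3²) = 7.994; the cone at (5, -2.5) (r1=8→r2=7.5) has section circumradius 7.737 here — a regular 12-gon; Merging all regions: the regions partially overlap (shared area 123.76 mm²), so overlapping operands fuse into one piece — 2 connected regions; the cylinder at (16, -1.5) is absent (z outside [1, 6.5]); Taking the first minus the rest: none of the subtracted shapes is present at this height, so that combined region is unchanged — 2 connected regions. The result has 2 disconnected regions.

2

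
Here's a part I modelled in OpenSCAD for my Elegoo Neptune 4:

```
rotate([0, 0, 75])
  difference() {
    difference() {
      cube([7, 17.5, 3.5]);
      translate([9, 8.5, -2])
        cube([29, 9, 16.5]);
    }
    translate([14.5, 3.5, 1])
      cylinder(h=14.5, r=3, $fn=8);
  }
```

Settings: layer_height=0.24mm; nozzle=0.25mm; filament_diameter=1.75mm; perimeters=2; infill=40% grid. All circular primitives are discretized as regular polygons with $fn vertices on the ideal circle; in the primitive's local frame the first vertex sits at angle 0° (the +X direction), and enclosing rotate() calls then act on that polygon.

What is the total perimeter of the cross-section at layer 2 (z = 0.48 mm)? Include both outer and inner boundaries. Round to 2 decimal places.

49.00 mm

At z = 0.48 mm: the 7×17.5 cube contributes its full rectangle (perimeter 49.00 mm); the 29×9 cube at (9, 8.5) contributes its full rectangle (perimeter 76.00 mm); Subtracting the remaining from the first: starting from the 7×17.5 cube, the 29×9 cube at (9, 8.5) misses the remaining region (no effect) — boundary = 49.00 mm; the cylinder at (14.5, 3.5) is not intersected at this z (z outside [1, 15.5]); Subtracting the remaining from the first: none of the subtracted shapes is present at this height, so that combined region is unchanged — boundary = 49.00 mm; (whole slice rotated 75° about Z — lengths, areas and connectivity unchanged). Overall, the cross-section is a single solid region. Total boundary length (outer) = 49.00 mm.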